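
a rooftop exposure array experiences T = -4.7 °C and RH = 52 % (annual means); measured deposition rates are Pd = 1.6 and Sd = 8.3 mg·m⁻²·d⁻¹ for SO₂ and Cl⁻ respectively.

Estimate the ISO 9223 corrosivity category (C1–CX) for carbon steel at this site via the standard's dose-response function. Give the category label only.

C2

carbon steel: T≤10 °C ⇒ hinge +0.150·(-4.7−10) = -2.2050
  sulphur-dioxide contribution → 0.705 μm/a
  chloride contribution → 1.746 μm/a
  ⇒ r_corr(carbon steel) = 2.451 μm/a
Category bounds: 1.3…25 μm/a bracket r_corr ⇒ C2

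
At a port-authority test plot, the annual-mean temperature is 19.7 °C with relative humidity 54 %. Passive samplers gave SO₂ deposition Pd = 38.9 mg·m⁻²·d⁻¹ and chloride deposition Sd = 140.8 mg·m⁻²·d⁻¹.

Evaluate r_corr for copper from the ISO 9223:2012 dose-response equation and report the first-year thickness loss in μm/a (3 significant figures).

r_corr = 0.868 μm/a

copper: T>10 °C ⇒ hinge -0.080·(19.7−10) = -0.7760
  SO₂ term: 0.0053·38.9^0.26·exp(0.059·54-0.7760) = 0.1529
  Cl⁻ term: 0.01025·140.8^0.27·exp(0.036·54+0.049·19.7) = 0.7151
  sum: 0.1529 + 0.7151 → r_corr = 0.8679 μm/a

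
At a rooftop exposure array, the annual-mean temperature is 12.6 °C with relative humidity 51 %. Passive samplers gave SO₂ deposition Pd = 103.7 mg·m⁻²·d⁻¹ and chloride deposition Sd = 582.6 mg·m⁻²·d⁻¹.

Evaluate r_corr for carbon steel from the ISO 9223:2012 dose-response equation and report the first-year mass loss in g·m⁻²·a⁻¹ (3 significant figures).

carbon steel: f(T) = -0.054·(T−10) [T>10 °C] = -0.1404
  SO₂ term: 1.77·103.7^0.52·exp(0.02·51-0.1404) = 47.66
  Cl⁻ term: 0.102·582.6^0.62·exp(0.033·51+0.04·12.6) = 47.09
  r_corr = 47.66 + 47.09 = 94.75 μm/a
Convert to mass loss: 94.75 μm/a × 7.85 g/cm³ = 743.8 g·m⁻²·a⁻¹

r_corr = 744 g·m⁻²·a⁻¹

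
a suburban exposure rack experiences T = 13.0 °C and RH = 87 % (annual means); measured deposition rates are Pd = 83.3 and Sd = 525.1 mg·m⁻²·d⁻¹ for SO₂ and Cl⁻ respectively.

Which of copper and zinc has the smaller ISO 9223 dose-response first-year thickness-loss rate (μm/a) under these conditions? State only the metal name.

copper: T>10 °C ⇒ hinge -0.080·(13.0−10) = -0.2400
  SO₂ term: 0.0053·83.3^0.26·exp(0.059·87-0.2400) = 2.232
  Sd branch = 0.01025·Sd^0.27·e^(0.036·RH+0.049·T) = 2.41 μm/a
  r_corr = 2.232 + 2.41 = 4.642 μm/a
zinc: temperature factor f = -0.071·(3.0) = -0.2130
  Pd branch = 0.0129·Pd^0.44·e^(0.046·RH+f) = 3.992 μm/a
  Cl⁻ term: 0.0175·525.1^0.57·exp(0.008·87+0.085·13.0) = 3.765
  r_corr = 3.992 + 3.765 = 7.757 μm/a
Ordering by μm/a: zinc (7.76) > copper (4.64)

copper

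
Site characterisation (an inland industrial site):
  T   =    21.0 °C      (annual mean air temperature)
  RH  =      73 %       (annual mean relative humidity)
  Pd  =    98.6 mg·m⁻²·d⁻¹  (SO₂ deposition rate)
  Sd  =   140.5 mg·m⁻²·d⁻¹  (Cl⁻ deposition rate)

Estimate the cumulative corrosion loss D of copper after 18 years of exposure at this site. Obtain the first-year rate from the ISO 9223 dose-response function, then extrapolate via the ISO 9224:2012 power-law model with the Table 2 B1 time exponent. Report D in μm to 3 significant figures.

copper: f(T) = -0.080·(T−10) [T>10 °C] = -0.8800
  sulphur-dioxide contribution → 0.5383 μm/a
  chloride contribution → 1.509 μm/a
  total first-year rate 2.048 μm/a
ISO 9224: D(t) = r_corr · t^b with b = 0.667 (copper, B1)
  D(18) = 2.048 × 18^0.667 = 2.048 × 6.875 = 14.08 μm

D(18) = 14.1 μm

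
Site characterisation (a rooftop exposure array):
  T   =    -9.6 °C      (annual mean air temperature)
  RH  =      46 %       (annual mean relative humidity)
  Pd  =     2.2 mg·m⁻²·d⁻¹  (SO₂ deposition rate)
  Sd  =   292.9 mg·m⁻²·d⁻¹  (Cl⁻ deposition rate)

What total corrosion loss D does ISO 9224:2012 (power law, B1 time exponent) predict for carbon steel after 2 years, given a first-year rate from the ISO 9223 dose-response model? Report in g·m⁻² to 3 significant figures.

carbon steel: T≤10 °C ⇒ hinge +0.150·(-9.6−10) = -2.9400
  Pd branch = 1.77·Pd^0.52·e^(0.02·RH+f) = 0.3538 μm/a
  Cl⁻ term: 0.102·292.9^0.62·exp(0.033·46+0.04·-9.6) = 10.73
  sum: 0.3538 + 10.73 → r_corr = 11.08 μm/a
Power-law: D(2) = r_corr · 2^0.523
  D(2) = 11.08 × 2^0.523 = 11.08 × 1.437 = 15.92 μm
  Mass loss = 15.92 μm × 7.85 g/cm³ = 125 g·m⁻²

D(2) = 125 g·m⁻²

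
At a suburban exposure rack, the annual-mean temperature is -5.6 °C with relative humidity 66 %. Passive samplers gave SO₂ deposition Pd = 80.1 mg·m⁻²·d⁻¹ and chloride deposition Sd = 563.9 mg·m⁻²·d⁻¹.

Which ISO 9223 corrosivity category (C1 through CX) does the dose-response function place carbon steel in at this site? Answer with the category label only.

C3

carbon steel: temperature factor f = +0.150·(-15.6) = -2.3400
  sulphur-dioxide contribution → 6.236 μm/a
  chloride contribution → 36.56 μm/a
  ⇒ r_corr(carbon steel) = 42.79 μm/a
42.8 μm/a falls in (25, 50] for carbon steel → category C3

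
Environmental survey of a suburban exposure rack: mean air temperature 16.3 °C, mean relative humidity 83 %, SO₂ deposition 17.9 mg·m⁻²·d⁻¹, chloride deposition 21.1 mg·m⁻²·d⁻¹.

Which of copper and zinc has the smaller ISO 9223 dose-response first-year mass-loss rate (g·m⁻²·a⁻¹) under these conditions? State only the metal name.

zinc

copper: temperature factor f = -0.080·(6.3) = -0.5040
  SO₂ term: 0.0053·17.9^0.26·exp(0.059·83-0.5040) = 0.9076
  Sd branch = 0.01025·Sd^0.27·e^(0.036·RH+0.049·T) = 1.03 μm/a
  r_corr = 0.9076 + 1.03 = 1.938 μm/a
  mass loss = 1.938 μm/a × 8.96 g/cm³ = 17.36 g·m⁻²·a⁻¹
zinc: T>10 °C ⇒ hinge -0.071·(16.3−10) = -0.4473
  Pd branch = 0.0129·Pd^0.44·e^(0.046·RH+f) = 1.336 μm/a
  Sd branch = 0.0175·Sd^0.57·e^(0.008·RH+0.085·T) = 0.7726 μm/a
  r_corr = 1.336 + 0.7726 = 2.108 μm/a
  mass loss = 2.108 μm/a × 7.14 g/cm³ = 15.05 g·m⁻²·a⁻¹
Ordering by g·m⁻²·a⁻¹: copper (17.4) > zinc (15.1)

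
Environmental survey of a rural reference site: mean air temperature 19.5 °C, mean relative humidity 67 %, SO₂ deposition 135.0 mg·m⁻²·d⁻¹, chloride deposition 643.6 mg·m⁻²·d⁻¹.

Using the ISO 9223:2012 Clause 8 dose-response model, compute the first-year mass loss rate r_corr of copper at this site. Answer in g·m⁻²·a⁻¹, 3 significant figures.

r_corr = 19.4 g·m⁻²·a⁻¹

copper: temperature factor f = -0.080·(9.5) = -0.7600
  SO₂ term: 0.0053·135.0^0.26·exp(0.059·67-0.7600) = 0.4622
  Sd branch = 0.01025·Sd^0.27·e^(0.036·RH+0.049·T) = 1.704 μm/a
  r_corr = 0.4622 + 1.704 = 2.167 μm/a
Convert to mass loss: 2.167 μm/a × 8.96 g/cm³ = 19.41 g·m⁻²·a⁻¹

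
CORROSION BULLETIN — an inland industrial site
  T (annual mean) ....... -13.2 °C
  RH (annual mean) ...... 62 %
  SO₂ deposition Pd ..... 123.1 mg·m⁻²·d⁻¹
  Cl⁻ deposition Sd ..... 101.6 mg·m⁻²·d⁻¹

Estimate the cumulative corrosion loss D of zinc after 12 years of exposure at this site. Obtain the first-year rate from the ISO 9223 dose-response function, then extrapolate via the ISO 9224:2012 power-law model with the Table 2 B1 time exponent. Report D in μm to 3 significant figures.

zinc: temperature factor f = +0.038·(-23.2) = -0.8816
  Pd branch = 0.0129·Pd^0.44·e^(0.046·RH+f) = 0.7692 μm/a
  Sd branch = 0.0175·Sd^0.57·e^(0.008·RH+0.085·T) = 0.1303 μm/a
  r_corr = 0.7692 + 0.1303 = 0.8995 μm/a
ISO 9224: D(t) = r_corr · t^b with b = 0.813 (zinc, B1)
  D(12) = 0.8995 × 12^0.813 = 0.8995 × 7.54 = 6.783 μm

D(12) = 6.78 μm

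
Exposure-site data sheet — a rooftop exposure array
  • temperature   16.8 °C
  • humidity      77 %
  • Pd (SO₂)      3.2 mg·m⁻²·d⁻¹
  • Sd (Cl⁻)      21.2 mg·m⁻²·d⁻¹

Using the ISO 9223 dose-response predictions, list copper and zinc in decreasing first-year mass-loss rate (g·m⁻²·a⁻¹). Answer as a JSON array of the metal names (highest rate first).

["copper", "zinc"]

copper: T>10 °C ⇒ hinge -0.080·(16.8−10) = -0.5440
  SO₂ term: 0.0053·3.2^0.26·exp(0.059·77-0.5440) = 0.3912
  Cl⁻ term: 0.01025·21.2^0.27·exp(0.036·77+0.049·16.8) = 0.8515
  sum: 0.3912 + 0.8515 → r_corr = 1.243 μm/a
  mass loss = 1.243 μm/a × 8.96 g/cm³ = 11.13 g·m⁻²·a⁻¹
zinc: f(T) = -0.071·(T−10) [T>10 °C] = -0.4828
  SO₂ term: 0.0129·3.2^0.44·exp(0.046·77-0.4828) = 0.4586
  Cl⁻ term: 0.0175·21.2^0.57·exp(0.008·77+0.085·16.8) = 0.7705
  r_corr = 0.4586 + 0.7705 = 1.229 μm/a
  mass loss = 1.229 μm/a × 7.14 g/cm³ = 8.776 g·m⁻²·a⁻¹
Ordering by g·m⁻²·a⁻¹: copper (11.1) > zinc (8.78)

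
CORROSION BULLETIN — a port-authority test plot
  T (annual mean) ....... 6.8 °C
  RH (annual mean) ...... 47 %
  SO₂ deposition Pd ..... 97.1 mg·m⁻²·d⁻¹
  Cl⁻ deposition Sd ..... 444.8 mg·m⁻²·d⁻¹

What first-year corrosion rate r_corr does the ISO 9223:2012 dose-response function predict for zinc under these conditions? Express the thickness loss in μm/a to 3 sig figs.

zinc: T≤10 °C ⇒ hinge +0.038·(6.8−10) = -0.1216
  sulphur-dioxide contribution → 0.7432 μm/a
  chloride contribution → 1.468 μm/a
  total first-year rate 2.211 μm/a

r_corr = 2.21 μm/a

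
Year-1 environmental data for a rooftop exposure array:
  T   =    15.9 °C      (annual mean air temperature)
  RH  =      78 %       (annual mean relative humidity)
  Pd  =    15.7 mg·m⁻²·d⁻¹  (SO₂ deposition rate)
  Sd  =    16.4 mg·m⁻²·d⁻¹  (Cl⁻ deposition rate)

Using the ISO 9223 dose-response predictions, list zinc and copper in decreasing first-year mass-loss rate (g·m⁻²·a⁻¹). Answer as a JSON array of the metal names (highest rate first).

["copper", "zinc"]

zinc: f(T) = -0.071·(T−10) [T>10 °C] = -0.4189
  Pd branch = 0.0129·Pd^0.44·e^(0.046·RH+f) = 1.031 μm/a
  Cl⁻ term: 0.0175·16.4^0.57·exp(0.008·78+0.085·15.9) = 0.6215
  r_corr = 1.031 + 0.6215 = 1.652 μm/a
  mass loss = 1.652 μm/a × 7.14 g/cm³ = 11.8 g·m⁻²·a⁻¹
copper: f(T) = -0.080·(T−10) [T>10 °C] = -0.4720
  SO₂ term: 0.0053·15.7^0.26·exp(0.059·78-0.4720) = 0.6743
  Cl⁻ term: 0.01025·16.4^0.27·exp(0.036·78+0.049·15.9) = 0.7881
  sum: 0.6743 + 0.7881 → r_corr = 1.462 μm/a
  mass loss = 1.462 μm/a × 8.96 g/cm³ = 13.1 g·m⁻²·a⁻¹
Ordering by g·m⁻²·a⁻¹: copper (13.1) > zinc (11.8)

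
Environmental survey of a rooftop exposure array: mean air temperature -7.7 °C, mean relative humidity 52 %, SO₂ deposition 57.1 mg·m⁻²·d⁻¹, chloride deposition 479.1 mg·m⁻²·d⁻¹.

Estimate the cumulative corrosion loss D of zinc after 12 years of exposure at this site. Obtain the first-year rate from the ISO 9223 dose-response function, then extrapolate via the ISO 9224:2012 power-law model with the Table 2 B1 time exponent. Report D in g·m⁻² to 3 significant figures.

zinc: f(T) = +0.038·(T−10) [T≤10 °C] = -0.6726
  SO₂ term: 0.0129·57.1^0.44·exp(0.046·52-0.6726) = 0.4268
  Cl⁻ term: 0.0175·479.1^0.57·exp(0.008·52+0.085·-7.7) = 0.4648
  sum: 0.4268 + 0.4648 → r_corr = 0.8916 μm/a
Long-term exponent b (ISO 9224 Table 2, B1) = 0.813
  D(12) = 0.8916 × 12^0.813 = 0.8916 × 7.54 = 6.723 μm
  Mass loss = 6.723 μm × 7.14 g/cm³ = 48 g·m⁻²

D(12) = 48.0 g·m⁻²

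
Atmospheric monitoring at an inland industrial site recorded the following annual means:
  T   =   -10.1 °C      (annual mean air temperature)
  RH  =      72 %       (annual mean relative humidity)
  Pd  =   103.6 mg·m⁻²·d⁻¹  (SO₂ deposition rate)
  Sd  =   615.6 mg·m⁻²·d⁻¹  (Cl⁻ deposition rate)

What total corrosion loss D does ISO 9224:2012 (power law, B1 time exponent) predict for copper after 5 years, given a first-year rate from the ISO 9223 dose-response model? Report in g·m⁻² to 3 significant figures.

D(5) = 15.0 g·m⁻²

copper: temperature factor f = +0.126·(-20.1) = -2.5326
  sulphur-dioxide contribution → 0.09846 μm/a
  chloride contribution → 0.4727 μm/a
  total first-year rate 0.5712 μm/a
Long-term exponent b (ISO 9224 Table 2, B1) = 0.667
  D(5) = 0.5712 × 5^0.667 = 0.5712 × 2.926 = 1.671 μm
  Mass loss = 1.671 μm × 8.96 g/cm³ = 14.97 g·m⁻²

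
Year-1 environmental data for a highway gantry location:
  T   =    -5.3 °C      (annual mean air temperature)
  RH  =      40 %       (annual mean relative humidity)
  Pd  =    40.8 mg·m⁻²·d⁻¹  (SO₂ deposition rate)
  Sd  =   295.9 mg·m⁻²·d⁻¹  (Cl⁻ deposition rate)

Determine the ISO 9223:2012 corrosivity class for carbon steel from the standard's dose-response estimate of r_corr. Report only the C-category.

C2

carbon steel: f(T) = +0.150·(T−10) [T≤10 °C] = -2.2950
  SO₂ term: 1.77·40.8^0.52·exp(0.02·40-2.2950) = 2.731
  Cl⁻ term: 0.102·295.9^0.62·exp(0.033·40+0.04·-5.3) = 10.52
  r_corr = 2.731 + 10.52 = 13.25 μm/a
ISO 9223 Table 2 (carbon steel): 1.3 < 13.2 ≤ 25 μm/a ⇒ C2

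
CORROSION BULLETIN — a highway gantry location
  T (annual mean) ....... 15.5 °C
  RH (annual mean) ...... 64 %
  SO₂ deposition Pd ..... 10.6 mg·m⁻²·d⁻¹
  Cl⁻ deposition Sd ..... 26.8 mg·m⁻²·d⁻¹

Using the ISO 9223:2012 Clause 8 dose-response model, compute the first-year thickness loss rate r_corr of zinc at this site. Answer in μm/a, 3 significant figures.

zinc: temperature factor f = -0.071·(5.5) = -0.3905
  Pd branch = 0.0129·Pd^0.44·e^(0.046·RH+f) = 0.4685 μm/a
  Cl⁻ term: 0.0175·26.8^0.57·exp(0.008·64+0.085·15.5) = 0.7106
  r_corr = 0.4685 + 0.7106 = 1.179 μm/a

r_corr = 1.18 μm/a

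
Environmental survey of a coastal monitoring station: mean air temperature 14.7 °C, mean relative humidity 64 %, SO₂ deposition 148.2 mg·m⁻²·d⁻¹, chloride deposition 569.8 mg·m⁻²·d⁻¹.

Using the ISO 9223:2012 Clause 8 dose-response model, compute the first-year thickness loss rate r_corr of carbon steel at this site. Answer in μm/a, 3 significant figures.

r_corr = 144 μm/a

carbon steel: T>10 °C ⇒ hinge -0.054·(14.7−10) = -0.2538
  SO₂ term: 1.77·148.2^0.52·exp(0.02·64-0.2538) = 66.45
  Sd branch = 0.102·Sd^0.62·e^(0.033·RH+0.04·T) = 77.58 μm/a
  r_corr = 66.45 + 77.58 = 144 μm/a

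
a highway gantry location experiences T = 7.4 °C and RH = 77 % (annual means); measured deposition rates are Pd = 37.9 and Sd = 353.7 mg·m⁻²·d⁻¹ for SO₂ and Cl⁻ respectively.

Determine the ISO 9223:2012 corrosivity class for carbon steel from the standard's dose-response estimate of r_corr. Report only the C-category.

C5

carbon steel: f(T) = +0.150·(T−10) [T≤10 °C] = -0.3900
  Pd branch = 1.77·Pd^0.52·e^(0.02·RH+f) = 37.01 μm/a
  Sd branch = 0.102·Sd^0.62·e^(0.033·RH+0.04·T) = 66.2 μm/a
  r_corr = 37.01 + 66.2 = 103.2 μm/a
ISO 9223 Table 2 (carbon steel): 80 < 103 ≤ 200 μm/a ⇒ C5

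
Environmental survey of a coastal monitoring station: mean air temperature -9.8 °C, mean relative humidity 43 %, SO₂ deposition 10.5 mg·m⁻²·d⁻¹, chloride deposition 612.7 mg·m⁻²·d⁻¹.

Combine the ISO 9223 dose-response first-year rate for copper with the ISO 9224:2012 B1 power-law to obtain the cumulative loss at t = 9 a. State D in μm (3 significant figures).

copper: T≤10 °C ⇒ hinge +0.126·(-9.8−10) = -2.4948
  sulphur-dioxide contribution → 0.01019 μm/a
  chloride contribution → 0.1687 μm/a
  ⇒ r_corr(copper) = 0.1789 μm/a
Long-term exponent b (ISO 9224 Table 2, B1) = 0.667
  D(9) = 0.1789 × 9^0.667 = 0.1789 × 4.33 = 0.7744 μm

D(9) = 0.774 μm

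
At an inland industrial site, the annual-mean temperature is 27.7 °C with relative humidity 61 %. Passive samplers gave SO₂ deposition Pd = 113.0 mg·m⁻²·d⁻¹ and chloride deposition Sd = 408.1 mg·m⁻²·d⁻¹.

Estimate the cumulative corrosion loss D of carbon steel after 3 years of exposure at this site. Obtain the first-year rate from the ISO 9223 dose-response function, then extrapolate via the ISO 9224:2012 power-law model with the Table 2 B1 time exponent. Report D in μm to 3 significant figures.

carbon steel: temperature factor f = -0.054·(17.7) = -0.9558
  sulphur-dioxide contribution → 26.93 μm/a
  chloride contribution → 96.1 μm/a
  ⇒ r_corr(carbon steel) = 123 μm/a
Power-law: D(3) = r_corr · 3^0.523
  D(3) = 123 × 3^0.523 = 123 × 1.776 = 218.6 μm

D(3) = 219 μm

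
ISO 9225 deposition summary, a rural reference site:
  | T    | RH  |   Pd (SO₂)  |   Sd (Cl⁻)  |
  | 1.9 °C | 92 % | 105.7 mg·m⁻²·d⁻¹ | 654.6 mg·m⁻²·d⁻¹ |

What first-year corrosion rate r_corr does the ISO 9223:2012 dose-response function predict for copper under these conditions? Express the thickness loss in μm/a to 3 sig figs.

copper: temperature factor f = +0.126·(-8.1) = -1.0206
  Pd branch = 0.0053·Pd^0.26·e^(0.059·RH+f) = 1.461 μm/a
  Cl⁻ term: 0.01025·654.6^0.27·exp(0.036·92+0.049·1.9) = 1.778
  sum: 1.461 + 1.778 → r_corr = 3.239 μm/a

r_corr = 3.24 μm/a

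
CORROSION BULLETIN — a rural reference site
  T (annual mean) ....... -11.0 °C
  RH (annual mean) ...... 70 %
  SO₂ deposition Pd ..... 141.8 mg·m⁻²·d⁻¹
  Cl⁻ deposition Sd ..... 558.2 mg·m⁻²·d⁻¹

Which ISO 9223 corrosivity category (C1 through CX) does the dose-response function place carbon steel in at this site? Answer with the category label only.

carbon steel: T≤10 °C ⇒ hinge +0.150·(-11.0−10) = -3.1500
  Pd branch = 1.77·Pd^0.52·e^(0.02·RH+f) = 4.044 μm/a
  Sd branch = 0.102·Sd^0.62·e^(0.033·RH+0.04·T) = 33.4 μm/a
  r_corr = 4.044 + 33.4 = 37.44 μm/a
37.4 μm/a falls in (25, 50] for carbon steel → category C3

C3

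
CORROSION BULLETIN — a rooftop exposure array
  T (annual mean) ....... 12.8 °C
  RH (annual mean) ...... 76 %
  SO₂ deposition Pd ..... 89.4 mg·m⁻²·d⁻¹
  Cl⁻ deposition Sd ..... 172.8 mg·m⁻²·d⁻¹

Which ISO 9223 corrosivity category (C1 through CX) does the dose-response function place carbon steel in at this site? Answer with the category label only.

carbon steel: T>10 °C ⇒ hinge -0.054·(12.8−10) = -0.1512
  SO₂ term: 1.77·89.4^0.52·exp(0.02·76-0.1512) = 71.97
  Sd branch = 0.102·Sd^0.62·e^(0.033·RH+0.04·T) = 50.99 μm/a
  sum: 71.97 + 50.99 → r_corr = 123 μm/a
ISO 9223 Table 2 (carbon steel): 80 < 123 ≤ 200 μm/a ⇒ C5

C5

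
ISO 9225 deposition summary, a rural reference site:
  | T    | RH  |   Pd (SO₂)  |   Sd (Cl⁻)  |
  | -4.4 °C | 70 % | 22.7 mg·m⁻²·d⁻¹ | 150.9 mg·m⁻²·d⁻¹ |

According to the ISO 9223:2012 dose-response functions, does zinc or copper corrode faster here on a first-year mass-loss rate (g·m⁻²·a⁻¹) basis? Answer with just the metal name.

zinc: f(T) = +0.038·(T−10) [T≤10 °C] = -0.5472
  sulphur-dioxide contribution → 0.7379 μm/a
  chloride contribution → 0.3678 μm/a
  ⇒ r_corr(zinc) = 1.106 μm/a
  mass loss = 1.106 μm/a × 7.14 g/cm³ = 7.895 g·m⁻²·a⁻¹
copper: temperature factor f = +0.126·(-14.4) = -1.8144
  sulphur-dioxide contribution → 0.1209 μm/a
  chloride contribution → 0.3979 μm/a
  ⇒ r_corr(copper) = 0.5188 μm/a
  mass loss = 0.5188 μm/a × 8.96 g/cm³ = 4.648 g·m⁻²·a⁻¹
Ordering by g·m⁻²·a⁻¹: zinc (7.9) > copper (4.65)

zinc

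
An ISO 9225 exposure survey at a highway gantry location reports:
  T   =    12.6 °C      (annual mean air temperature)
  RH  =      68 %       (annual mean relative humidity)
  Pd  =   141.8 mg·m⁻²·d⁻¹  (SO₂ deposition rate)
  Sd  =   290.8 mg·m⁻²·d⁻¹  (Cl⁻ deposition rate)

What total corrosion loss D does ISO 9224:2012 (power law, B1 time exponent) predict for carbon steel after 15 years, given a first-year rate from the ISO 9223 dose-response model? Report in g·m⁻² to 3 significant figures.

D(15) = 4.29e+03 g·m⁻²

carbon steel: T>10 °C ⇒ hinge -0.054·(12.6−10) = -0.1404
  Pd branch = 1.77·Pd^0.52·e^(0.02·RH+f) = 78.8 μm/a
  Sd branch = 0.102·Sd^0.62·e^(0.033·RH+0.04·T) = 53.64 μm/a
  r_corr = 78.8 + 53.64 = 132.4 μm/a
ISO 9224: D(t) = r_corr · t^b with b = 0.523 (carbon steel, B1)
  D(15) = 132.4 × 15^0.523 = 132.4 × 4.122 = 545.9 μm
  Mass loss = 545.9 μm × 7.85 g/cm³ = 4285 g·m⁻²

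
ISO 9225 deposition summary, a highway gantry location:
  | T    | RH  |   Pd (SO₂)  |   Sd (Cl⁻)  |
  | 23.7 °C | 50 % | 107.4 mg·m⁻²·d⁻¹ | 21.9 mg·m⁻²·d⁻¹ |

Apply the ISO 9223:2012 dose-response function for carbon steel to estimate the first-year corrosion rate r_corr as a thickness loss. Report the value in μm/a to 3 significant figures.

carbon steel: temperature factor f = -0.054·(13.7) = -0.7398
  Pd branch = 1.77·Pd^0.52·e^(0.02·RH+f) = 26.13 μm/a
  Cl⁻ term: 0.102·21.9^0.62·exp(0.033·50+0.04·23.7) = 9.289
  sum: 26.13 + 9.289 → r_corr = 35.42 μm/a

r_corr = 35.4 μm/a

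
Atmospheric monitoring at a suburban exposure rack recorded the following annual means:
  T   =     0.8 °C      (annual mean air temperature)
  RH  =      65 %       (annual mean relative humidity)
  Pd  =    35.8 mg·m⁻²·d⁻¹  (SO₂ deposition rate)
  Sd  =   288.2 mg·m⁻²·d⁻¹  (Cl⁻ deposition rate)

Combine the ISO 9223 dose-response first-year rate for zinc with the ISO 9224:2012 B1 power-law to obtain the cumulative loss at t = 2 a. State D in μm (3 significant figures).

D(2) = 2.93 μm

zinc: f(T) = +0.038·(T−10) [T≤10 °C] = -0.3496
  sulphur-dioxide contribution → 0.873 μm/a
  chloride contribution → 0.7951 μm/a
  total first-year rate 1.668 μm/a
Power-law: D(2) = r_corr · 2^0.813
  D(2) = 1.668 × 2^0.813 = 1.668 × 1.757 = 2.931 μm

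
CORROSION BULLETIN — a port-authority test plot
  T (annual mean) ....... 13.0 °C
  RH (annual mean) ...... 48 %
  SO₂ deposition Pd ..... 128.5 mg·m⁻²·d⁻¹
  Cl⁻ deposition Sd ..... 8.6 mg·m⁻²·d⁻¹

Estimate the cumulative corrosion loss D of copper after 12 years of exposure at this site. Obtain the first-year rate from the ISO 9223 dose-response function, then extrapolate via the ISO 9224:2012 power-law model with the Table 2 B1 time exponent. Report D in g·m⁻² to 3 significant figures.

copper: f(T) = -0.080·(T−10) [T>10 °C] = -0.2400
  Pd branch = 0.0053·Pd^0.26·e^(0.059·RH+f) = 0.2502 μm/a
  Cl⁻ term: 0.01025·8.6^0.27·exp(0.036·48+0.049·13.0) = 0.195
  r_corr = 0.2502 + 0.195 = 0.4452 μm/a
Power-law: D(12) = r_corr · 12^0.667
  D(12) = 0.4452 × 12^0.667 = 0.4452 × 5.246 = 2.336 μm
  Mass loss = 2.336 μm × 8.96 g/cm³ = 20.93 g·m⁻²

D(12) = 20.9 g·m⁻²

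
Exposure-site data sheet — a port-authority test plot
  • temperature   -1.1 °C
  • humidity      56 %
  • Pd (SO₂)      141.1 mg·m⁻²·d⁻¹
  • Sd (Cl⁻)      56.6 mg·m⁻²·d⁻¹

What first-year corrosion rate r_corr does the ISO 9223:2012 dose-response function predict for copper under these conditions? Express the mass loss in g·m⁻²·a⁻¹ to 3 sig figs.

copper: T≤10 °C ⇒ hinge +0.126·(-1.1−10) = -1.3986
  Pd branch = 0.0053·Pd^0.26·e^(0.059·RH+f) = 0.129 μm/a
  Cl⁻ term: 0.01025·56.6^0.27·exp(0.036·56+0.049·-1.1) = 0.2168
  sum: 0.129 + 0.2168 → r_corr = 0.3458 μm/a
Convert to mass loss: 0.3458 μm/a × 8.96 g/cm³ = 3.099 g·m⁻²·a⁻¹

r_corr = 3.10 g·m⁻²·a⁻¹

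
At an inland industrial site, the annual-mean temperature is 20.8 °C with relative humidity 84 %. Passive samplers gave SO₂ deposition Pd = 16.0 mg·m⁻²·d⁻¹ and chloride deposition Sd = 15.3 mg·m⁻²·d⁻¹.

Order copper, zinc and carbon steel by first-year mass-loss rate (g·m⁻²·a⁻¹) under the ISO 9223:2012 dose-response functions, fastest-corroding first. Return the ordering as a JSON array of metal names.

["carbon steel", "copper", "zinc"]

copper: temperature factor f = -0.080·(10.8) = -0.8640
  Pd branch = 0.0053·Pd^0.26·e^(0.059·RH+f) = 0.6523 μm/a
  Cl⁻ term: 0.01025·15.3^0.27·exp(0.036·84+0.049·20.8) = 1.22
  r_corr = 0.6523 + 1.22 = 1.873 μm/a
  mass loss = 1.873 μm/a × 8.96 g/cm³ = 16.78 g·m⁻²·a⁻¹
zinc: T>10 °C ⇒ hinge -0.071·(20.8−10) = -0.7668
  SO₂ term: 0.0129·16.0^0.44·exp(0.046·84-0.7668) = 0.9672
  Cl⁻ term: 0.0175·15.3^0.57·exp(0.008·84+0.085·20.8) = 0.9506
  sum: 0.9672 + 0.9506 → r_corr = 1.918 μm/a
  mass loss = 1.918 μm/a × 7.14 g/cm³ = 13.69 g·m⁻²·a⁻¹
carbon steel: temperature factor f = -0.054·(10.8) = -0.5832
  SO₂ term: 1.77·16.0^0.52·exp(0.02·84-0.5832) = 22.41
  Cl⁻ term: 0.102·15.3^0.62·exp(0.033·84+0.04·20.8) = 20.34
  r_corr = 22.41 + 20.34 = 42.75 μm/a
  mass loss = 42.75 μm/a × 7.85 g/cm³ = 335.6 g·m⁻²·a⁻¹
Ordering by g·m⁻²·a⁻¹: carbon steel (336) > copper (16.8) > zinc (13.7)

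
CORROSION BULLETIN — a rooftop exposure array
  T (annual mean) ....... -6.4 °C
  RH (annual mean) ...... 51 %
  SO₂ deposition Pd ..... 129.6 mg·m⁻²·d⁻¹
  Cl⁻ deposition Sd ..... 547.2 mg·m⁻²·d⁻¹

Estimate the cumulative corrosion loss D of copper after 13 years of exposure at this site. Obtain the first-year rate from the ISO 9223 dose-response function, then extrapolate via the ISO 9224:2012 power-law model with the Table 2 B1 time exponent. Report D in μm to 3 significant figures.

D(13) = 1.69 μm

copper: f(T) = +0.126·(T−10) [T≤10 °C] = -2.0664
  SO₂ term: 0.0053·129.6^0.26·exp(0.059·51-2.0664) = 0.04819
  Cl⁻ term: 0.01025·547.2^0.27·exp(0.036·51+0.049·-6.4) = 0.2577
  r_corr = 0.04819 + 0.2577 = 0.3059 μm/a
ISO 9224: D(t) = r_corr · t^b with b = 0.667 (copper, B1)
  D(13) = 0.3059 × 13^0.667 = 0.3059 × 5.534 = 1.693 μm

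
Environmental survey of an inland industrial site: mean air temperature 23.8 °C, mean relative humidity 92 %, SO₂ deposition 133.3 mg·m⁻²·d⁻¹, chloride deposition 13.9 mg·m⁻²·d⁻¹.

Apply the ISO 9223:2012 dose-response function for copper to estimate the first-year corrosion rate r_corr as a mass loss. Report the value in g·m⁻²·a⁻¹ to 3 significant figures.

r_corr = 29.3 g·m⁻²·a⁻¹

copper: T>10 °C ⇒ hinge -0.080·(23.8−10) = -1.1040
  SO₂ term: 0.0053·133.3^0.26·exp(0.059·92-1.1040) = 1.428
  Cl⁻ term: 0.01025·13.9^0.27·exp(0.036·92+0.049·23.8) = 1.837
  r_corr = 1.428 + 1.837 = 3.265 μm/a
Convert to mass loss: 3.265 μm/a × 8.96 g/cm³ = 29.25 g·m⁻²·a⁻¹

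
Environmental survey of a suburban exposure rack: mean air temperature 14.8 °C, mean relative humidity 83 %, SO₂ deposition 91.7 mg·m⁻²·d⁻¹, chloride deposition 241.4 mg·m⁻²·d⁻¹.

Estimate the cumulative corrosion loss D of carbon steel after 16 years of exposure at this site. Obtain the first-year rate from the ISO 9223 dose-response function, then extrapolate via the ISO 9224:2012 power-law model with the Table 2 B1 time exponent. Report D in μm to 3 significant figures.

D(16) = 686 μm

carbon steel: T>10 °C ⇒ hinge -0.054·(14.8−10) = -0.2592
  SO₂ term: 1.77·91.7^0.52·exp(0.02·83-0.2592) = 75.29
  Sd branch = 0.102·Sd^0.62·e^(0.033·RH+0.04·T) = 85.61 μm/a
  r_corr = 75.29 + 85.61 = 160.9 μm/a
Long-term exponent b (ISO 9224 Table 2, B1) = 0.523
  D(16) = 160.9 × 16^0.523 = 160.9 × 4.263 = 686 μm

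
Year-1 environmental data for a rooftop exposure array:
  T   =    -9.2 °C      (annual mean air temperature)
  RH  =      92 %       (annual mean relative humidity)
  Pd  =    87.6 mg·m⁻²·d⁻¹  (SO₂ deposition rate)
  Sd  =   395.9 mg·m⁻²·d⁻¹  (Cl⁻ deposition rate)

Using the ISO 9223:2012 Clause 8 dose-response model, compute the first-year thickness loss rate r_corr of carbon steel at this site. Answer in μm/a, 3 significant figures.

r_corr = 66.4 μm/a

carbon steel: T≤10 °C ⇒ hinge +0.150·(-9.2−10) = -2.8800
  sulphur-dioxide contribution → 6.403 μm/a
  chloride contribution → 59.95 μm/a
  ⇒ r_corr(carbon steel) = 66.35 μm/a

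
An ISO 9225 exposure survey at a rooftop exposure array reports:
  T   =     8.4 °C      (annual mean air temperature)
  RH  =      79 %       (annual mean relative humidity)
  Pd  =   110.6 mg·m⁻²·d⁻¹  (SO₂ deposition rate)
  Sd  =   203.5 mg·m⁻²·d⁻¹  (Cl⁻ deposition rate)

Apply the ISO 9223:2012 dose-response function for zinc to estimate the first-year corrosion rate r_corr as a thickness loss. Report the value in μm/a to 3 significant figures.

r_corr = 5.04 μm/a

zinc: temperature factor f = +0.038·(-1.6) = -0.0608
  Pd branch = 0.0129·Pd^0.44·e^(0.046·RH+f) = 3.645 μm/a
  Sd branch = 0.0175·Sd^0.57·e^(0.008·RH+0.085·T) = 1.391 μm/a
  r_corr = 3.645 + 1.391 = 5.036 μm/a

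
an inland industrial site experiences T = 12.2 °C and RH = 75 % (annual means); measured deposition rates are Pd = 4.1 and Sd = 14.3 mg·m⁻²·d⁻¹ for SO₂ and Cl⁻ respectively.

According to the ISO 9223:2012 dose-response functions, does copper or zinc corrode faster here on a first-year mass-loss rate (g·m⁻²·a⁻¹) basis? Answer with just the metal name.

copper

copper: f(T) = -0.080·(T−10) [T>10 °C] = -0.1760
  SO₂ term: 0.0053·4.1^0.26·exp(0.059·75-0.1760) = 0.5357
  Sd branch = 0.01025·Sd^0.27·e^(0.036·RH+0.049·T) = 0.5687 μm/a
  sum: 0.5357 + 0.5687 → r_corr = 1.104 μm/a
  mass loss = 1.104 μm/a × 8.96 g/cm³ = 9.895 g·m⁻²·a⁻¹
zinc: T>10 °C ⇒ hinge -0.071·(12.2−10) = -0.1562
  Pd branch = 0.0129·Pd^0.44·e^(0.046·RH+f) = 0.6467 μm/a
  Cl⁻ term: 0.0175·14.3^0.57·exp(0.008·75+0.085·12.2) = 0.4098
  sum: 0.6467 + 0.4098 → r_corr = 1.056 μm/a
  mass loss = 1.056 μm/a × 7.14 g/cm³ = 7.543 g·m⁻²·a⁻¹
Ordering by g·m⁻²·a⁻¹: copper (9.9) > zinc (7.54)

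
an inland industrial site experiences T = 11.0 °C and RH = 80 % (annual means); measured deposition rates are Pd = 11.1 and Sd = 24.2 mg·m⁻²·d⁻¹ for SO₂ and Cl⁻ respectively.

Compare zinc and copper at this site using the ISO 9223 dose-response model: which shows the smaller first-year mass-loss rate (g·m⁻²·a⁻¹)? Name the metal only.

zinc

zinc: T>10 °C ⇒ hinge -0.071·(11.0−10) = -0.0710
  SO₂ term: 0.0129·11.1^0.44·exp(0.046·80-0.0710) = 1.374
  Cl⁻ term: 0.0175·24.2^0.57·exp(0.008·80+0.085·11.0) = 0.5198
  sum: 1.374 + 0.5198 → r_corr = 1.894 μm/a
  mass loss = 1.894 μm/a × 7.14 g/cm³ = 13.52 g·m⁻²·a⁻¹
copper: T>10 °C ⇒ hinge -0.080·(11.0−10) = -0.0800
  SO₂ term: 0.0053·11.1^0.26·exp(0.059·80-0.0800) = 1.026
  Cl⁻ term: 0.01025·24.2^0.27·exp(0.036·80+0.049·11.0) = 0.74
  r_corr = 1.026 + 0.74 = 1.766 μm/a
  mass loss = 1.766 μm/a × 8.96 g/cm³ = 15.82 g·m⁻²·a⁻¹
Ordering by g·m⁻²·a⁻¹: copper (15.8) > zinc (13.5)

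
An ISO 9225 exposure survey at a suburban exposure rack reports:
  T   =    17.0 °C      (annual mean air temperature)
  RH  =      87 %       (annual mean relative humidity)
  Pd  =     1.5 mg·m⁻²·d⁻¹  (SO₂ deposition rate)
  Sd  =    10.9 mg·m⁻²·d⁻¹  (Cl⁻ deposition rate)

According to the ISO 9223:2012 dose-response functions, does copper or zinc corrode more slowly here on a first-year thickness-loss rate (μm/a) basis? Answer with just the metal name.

copper: temperature factor f = -0.080·(7.0) = -0.5600
  SO₂ term: 0.0053·1.5^0.26·exp(0.059·87-0.5600) = 0.5703
  Sd branch = 0.01025·Sd^0.27·e^(0.036·RH+0.049·T) = 1.03 μm/a
  sum: 0.5703 + 1.03 → r_corr = 1.6 μm/a
zinc: T>10 °C ⇒ hinge -0.071·(17.0−10) = -0.4970
  SO₂ term: 0.0129·1.5^0.44·exp(0.046·87-0.4970) = 0.5132
  Sd branch = 0.0175·Sd^0.57·e^(0.008·RH+0.085·T) = 0.581 μm/a
  sum: 0.5132 + 0.581 → r_corr = 1.094 μm/a
Ordering by μm/a: copper (1.6) > zinc (1.09)

zinc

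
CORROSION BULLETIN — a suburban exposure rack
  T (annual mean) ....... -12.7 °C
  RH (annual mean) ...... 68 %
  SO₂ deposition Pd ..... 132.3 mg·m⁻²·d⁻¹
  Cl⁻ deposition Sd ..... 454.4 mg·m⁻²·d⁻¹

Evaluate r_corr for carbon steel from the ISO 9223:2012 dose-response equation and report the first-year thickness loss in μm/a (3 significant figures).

r_corr = 28.6 μm/a

carbon steel: f(T) = +0.150·(T−10) [T≤10 °C] = -3.4050
  sulphur-dioxide contribution → 2.904 μm/a
  chloride contribution → 25.71 μm/a
  total first-year rate 28.62 μm/a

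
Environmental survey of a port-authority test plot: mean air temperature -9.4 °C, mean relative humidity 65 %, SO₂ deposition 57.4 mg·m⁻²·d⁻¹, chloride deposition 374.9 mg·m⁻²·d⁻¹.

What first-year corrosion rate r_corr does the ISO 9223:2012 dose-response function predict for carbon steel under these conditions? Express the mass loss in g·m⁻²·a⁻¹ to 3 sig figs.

r_corr = 208 g·m⁻²·a⁻¹

carbon steel: f(T) = +0.150·(T−10) [T≤10 °C] = -2.9100
  sulphur-dioxide contribution → 2.907 μm/a
  chloride contribution → 23.59 μm/a
  total first-year rate 26.49 μm/a
Convert to mass loss: 26.49 μm/a × 7.85 g/cm³ = 208 g·m⁻²·a⁻¹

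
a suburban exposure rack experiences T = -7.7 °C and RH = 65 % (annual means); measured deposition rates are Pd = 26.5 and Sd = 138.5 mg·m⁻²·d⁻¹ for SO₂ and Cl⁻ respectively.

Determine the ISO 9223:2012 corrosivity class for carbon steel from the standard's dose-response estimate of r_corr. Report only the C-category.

carbon steel: temperature factor f = +0.150·(-17.7) = -2.6550
  SO₂ term: 1.77·26.5^0.52·exp(0.02·65-2.6550) = 2.51
  Cl⁻ term: 0.102·138.5^0.62·exp(0.033·65+0.04·-7.7) = 13.62
  r_corr = 2.51 + 13.62 = 16.13 μm/a
16.1 μm/a falls in (1.3, 25] for carbon steel → category C2

C2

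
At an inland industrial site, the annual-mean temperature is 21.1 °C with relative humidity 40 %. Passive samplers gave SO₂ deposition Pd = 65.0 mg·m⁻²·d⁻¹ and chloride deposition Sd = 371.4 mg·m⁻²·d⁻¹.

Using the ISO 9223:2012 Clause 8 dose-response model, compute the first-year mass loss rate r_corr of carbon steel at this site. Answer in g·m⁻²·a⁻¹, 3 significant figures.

r_corr = 422 g·m⁻²·a⁻¹

carbon steel: temperature factor f = -0.054·(11.1) = -0.5994
  SO₂ term: 1.77·65.0^0.52·exp(0.02·40-0.5994) = 18.96
  Sd branch = 0.102·Sd^0.62·e^(0.033·RH+0.04·T) = 34.81 μm/a
  r_corr = 18.96 + 34.81 = 53.77 μm/a
Convert to mass loss: 53.77 μm/a × 7.85 g/cm³ = 422.1 g·m⁻²·a⁻¹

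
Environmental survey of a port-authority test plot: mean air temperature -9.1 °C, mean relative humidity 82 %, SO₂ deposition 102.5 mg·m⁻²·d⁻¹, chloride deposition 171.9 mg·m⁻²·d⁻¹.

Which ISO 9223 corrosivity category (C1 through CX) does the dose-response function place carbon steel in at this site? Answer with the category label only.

carbon steel: T≤10 °C ⇒ hinge +0.150·(-9.1−10) = -2.8650
  Pd branch = 1.77·Pd^0.52·e^(0.02·RH+f) = 5.775 μm/a
  Cl⁻ term: 0.102·171.9^0.62·exp(0.033·82+0.04·-9.1) = 25.8
  r_corr = 5.775 + 25.8 = 31.57 μm/a
31.6 μm/a falls in (25, 50] for carbon steel → category C3

C3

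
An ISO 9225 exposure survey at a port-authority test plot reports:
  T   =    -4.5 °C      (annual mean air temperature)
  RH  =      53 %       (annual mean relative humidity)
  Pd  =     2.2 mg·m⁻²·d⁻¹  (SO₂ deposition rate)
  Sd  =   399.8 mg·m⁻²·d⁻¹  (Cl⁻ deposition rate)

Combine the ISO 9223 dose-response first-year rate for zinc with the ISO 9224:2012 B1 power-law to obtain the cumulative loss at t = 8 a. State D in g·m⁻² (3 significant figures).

zinc: T≤10 °C ⇒ hinge +0.038·(-4.5−10) = -0.5510
  Pd branch = 0.0129·Pd^0.44·e^(0.046·RH+f) = 0.1204 μm/a
  Sd branch = 0.0175·Sd^0.57·e^(0.008·RH+0.085·T) = 0.5548 μm/a
  r_corr = 0.1204 + 0.5548 = 0.6752 μm/a
Power-law: D(8) = r_corr · 8^0.813
  D(8) = 0.6752 × 8^0.813 = 0.6752 × 5.423 = 3.661 μm
  Mass loss = 3.661 μm × 7.14 g/cm³ = 26.14 g·m⁻²

D(8) = 26.1 g·m⁻²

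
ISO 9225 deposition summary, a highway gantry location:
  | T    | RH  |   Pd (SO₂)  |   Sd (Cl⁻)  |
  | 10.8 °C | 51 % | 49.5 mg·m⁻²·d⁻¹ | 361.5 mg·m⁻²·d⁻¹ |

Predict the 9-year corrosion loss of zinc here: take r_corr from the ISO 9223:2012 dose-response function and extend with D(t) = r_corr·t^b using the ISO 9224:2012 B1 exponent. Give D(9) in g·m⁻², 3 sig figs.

zinc: f(T) = -0.071·(T−10) [T>10 °C] = -0.0568
  sulphur-dioxide contribution → 0.7086 μm/a
  chloride contribution → 1.892 μm/a
  total first-year rate 2.601 μm/a
Long-term exponent b (ISO 9224 Table 2, B1) = 0.813
  D(9) = 2.601 × 9^0.813 = 2.601 × 5.968 = 15.52 μm
  Mass loss = 15.52 μm × 7.14 g/cm³ = 110.8 g·m⁻²

D(9) = 111 g·m⁻²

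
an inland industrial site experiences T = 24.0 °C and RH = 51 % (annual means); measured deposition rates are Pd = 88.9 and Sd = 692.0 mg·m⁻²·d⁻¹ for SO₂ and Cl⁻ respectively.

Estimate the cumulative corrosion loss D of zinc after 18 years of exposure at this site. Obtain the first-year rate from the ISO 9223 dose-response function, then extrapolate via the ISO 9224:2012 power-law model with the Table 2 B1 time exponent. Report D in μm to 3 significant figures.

D(18) = 92.0 μm

zinc: f(T) = -0.071·(T−10) [T>10 °C] = -0.9940
  sulphur-dioxide contribution → 0.3591 μm/a
  chloride contribution → 8.415 μm/a
  ⇒ r_corr(zinc) = 8.774 μm/a
ISO 9224: D(t) = r_corr · t^b with b = 0.813 (zinc, B1)
  D(18) = 8.774 × 18^0.813 = 8.774 × 10.48 = 91.99 μm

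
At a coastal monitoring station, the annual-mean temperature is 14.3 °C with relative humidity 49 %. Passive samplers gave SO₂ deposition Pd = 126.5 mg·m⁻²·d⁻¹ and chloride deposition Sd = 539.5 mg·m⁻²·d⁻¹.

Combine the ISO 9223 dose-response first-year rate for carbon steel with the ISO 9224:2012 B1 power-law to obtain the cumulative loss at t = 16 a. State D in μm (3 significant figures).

carbon steel: T>10 °C ⇒ hinge -0.054·(14.3−10) = -0.2322
  SO₂ term: 1.77·126.5^0.52·exp(0.02·49-0.2322) = 46.33
  Cl⁻ term: 0.102·539.5^0.62·exp(0.033·49+0.04·14.3) = 44.99
  r_corr = 46.33 + 44.99 = 91.32 μm/a
ISO 9224: D(t) = r_corr · t^b with b = 0.523 (carbon steel, B1)
  D(16) = 91.32 × 16^0.523 = 91.32 × 4.263 = 389.3 μm

D(16) = 389 μm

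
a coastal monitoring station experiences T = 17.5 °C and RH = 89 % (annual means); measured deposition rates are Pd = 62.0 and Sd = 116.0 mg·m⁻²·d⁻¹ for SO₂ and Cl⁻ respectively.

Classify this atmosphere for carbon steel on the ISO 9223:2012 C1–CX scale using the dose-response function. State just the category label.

C5

carbon steel: temperature factor f = -0.054·(7.5) = -0.4050
  SO₂ term: 1.77·62.0^0.52·exp(0.02·89-0.4050) = 59.86
  Cl⁻ term: 0.102·116.0^0.62·exp(0.033·89+0.04·17.5) = 73.81
  sum: 59.86 + 73.81 → r_corr = 133.7 μm/a
ISO 9223 Table 2 (carbon steel): 80 < 134 ≤ 200 μm/a ⇒ C5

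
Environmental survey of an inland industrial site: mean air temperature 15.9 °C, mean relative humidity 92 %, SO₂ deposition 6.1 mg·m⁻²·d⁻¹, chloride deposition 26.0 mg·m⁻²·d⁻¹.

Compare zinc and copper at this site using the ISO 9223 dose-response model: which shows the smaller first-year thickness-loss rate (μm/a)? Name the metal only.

zinc: temperature factor f = -0.071·(5.9) = -0.4189
  Pd branch = 0.0129·Pd^0.44·e^(0.046·RH+f) = 1.295 μm/a
  Cl⁻ term: 0.0175·26.0^0.57·exp(0.008·92+0.085·15.9) = 0.904
  sum: 1.295 + 0.904 → r_corr = 2.199 μm/a
copper: temperature factor f = -0.080·(5.9) = -0.4720
  Pd branch = 0.0053·Pd^0.26·e^(0.059·RH+f) = 1.205 μm/a
  Cl⁻ term: 0.01025·26.0^0.27·exp(0.036·92+0.049·15.9) = 1.477
  sum: 1.205 + 1.477 → r_corr = 2.682 μm/a
Ordering by μm/a: copper (2.68) > zinc (2.2)

zinc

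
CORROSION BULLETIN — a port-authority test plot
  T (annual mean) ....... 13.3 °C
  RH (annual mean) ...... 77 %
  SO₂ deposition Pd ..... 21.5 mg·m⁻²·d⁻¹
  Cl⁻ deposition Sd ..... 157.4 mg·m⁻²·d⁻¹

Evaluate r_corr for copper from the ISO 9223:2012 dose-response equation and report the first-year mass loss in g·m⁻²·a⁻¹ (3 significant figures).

copper: f(T) = -0.080·(T−10) [T>10 °C] = -0.2640
  Pd branch = 0.0053·Pd^0.26·e^(0.059·RH+f) = 0.8493 μm/a
  Sd branch = 0.01025·Sd^0.27·e^(0.036·RH+0.049·T) = 1.233 μm/a
  sum: 0.8493 + 1.233 → r_corr = 2.082 μm/a
Convert to mass loss: 2.082 μm/a × 8.96 g/cm³ = 18.65 g·m⁻²·a⁻¹

r_corr = 18.7 g·m⁻²·a⁻¹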